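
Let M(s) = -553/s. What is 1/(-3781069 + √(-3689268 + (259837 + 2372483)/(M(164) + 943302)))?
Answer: -116987012168455/442336079259352965559 - 2*I*√882929399521731664245/442336079259352965559 ≈ -2.6448e-7 - 1.3435e-10*I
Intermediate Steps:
1/(-3781069 + √(-3689268 + (259837 + 2372483)/(M(164) + 943302))) = 1/(-3781069 + √(-3689268 + (259837 + 2372483)/(-553/164 + 943302))) = 1/(-3781069 + √(-3689268 + 2632320/(-553*1/164 + 943302))) = 1/(-3781069 + √(-3689268 + 2632320/(-553/164 + 943302))) = 1/(-3781069 + √(-3689268 + 2632320/(154700975/164))) = 1/(-3781069 + √(-3689268 + 2632320*(164/154700975))) = 1/(-3781069 + √(-3689268 + 86340096/30940195)) = 1/(-3781069 + √(-114146584987164/30940195)) = 1/(-3781069 + 2*I*√882929399521731664245/30940195)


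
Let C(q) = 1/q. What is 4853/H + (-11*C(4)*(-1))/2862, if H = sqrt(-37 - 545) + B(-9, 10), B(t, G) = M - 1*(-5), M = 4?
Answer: 166673863/2530008 - 4853*I*sqrt(582)/663 ≈ 65.879 - 176.59*I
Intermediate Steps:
C(q) = 1/q
B(t, G) = 9 (B(t, G) = 4 - 1*(-5) = 4 + 5 = 9)
H = 9 + I*sqrt(582) (H = sqrt(-37 - 545) + 9 = sqrt(-582) + 9 = I*sqrt(582) + 9 = 9 + I*sqrt(582) ≈ 9.0 + 24.125*I)
4853/H + (-11*C(4)*(-1))/2862 = 4853/(9 + I*sqrt(582)) + (-11/4*(-1))/2862 = 4853/(9 + I*sqrt(582)) + (-11*1/4*(-1))*(1/2862) = 4853/(9 + I*sqrt(582)) - 11/4*(-1)*(1/2862) = 4853/(9 + I*sqrt(582)) + (11/4)*(1/2862) = 4853/(9 + I*sqrt(582)) + 11/11448 = 11/11448 + 4853/(9 + I*sqrt(582))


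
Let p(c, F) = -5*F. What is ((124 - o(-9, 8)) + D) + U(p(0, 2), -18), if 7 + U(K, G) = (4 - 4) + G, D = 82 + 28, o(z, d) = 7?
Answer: 202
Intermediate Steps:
D = 110
U(K, G) = -7 + G (U(K, G) = -7 + ((4 - 4) + G) = -7 + (0 + G) = -7 + G)
((124 - o(-9, 8)) + D) + U(p(0, 2), -18) = ((124 - 1*7) + 110) + (-7 - 18) = ((124 - 7) + 110) - 25 = (117 + 110) - 25 = 227 - 25 = 202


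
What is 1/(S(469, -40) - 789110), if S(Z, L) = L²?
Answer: -1/787510 ≈ -1.2698e-6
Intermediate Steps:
1/(S(469, -40) - 789110) = 1/((-40)² - 789110) = 1/(1600 - 789110) = 1/(-787510) = -1/787510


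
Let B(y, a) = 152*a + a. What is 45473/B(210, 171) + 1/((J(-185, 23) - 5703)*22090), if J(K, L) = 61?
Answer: 5667380905777/3260741260140 ≈ 1.7381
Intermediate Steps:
B(y, a) = 153*a
45473/B(210, 171) + 1/((J(-185, 23) - 5703)*22090) = 45473/((153*171)) + 1/((61 - 5703)*22090) = 45473/26163 + (1/22090)/(-5642) = 45473*(1/26163) - 1/5642*1/22090 = 45473/26163 - 1/124631780 = 5667380905777/3260741260140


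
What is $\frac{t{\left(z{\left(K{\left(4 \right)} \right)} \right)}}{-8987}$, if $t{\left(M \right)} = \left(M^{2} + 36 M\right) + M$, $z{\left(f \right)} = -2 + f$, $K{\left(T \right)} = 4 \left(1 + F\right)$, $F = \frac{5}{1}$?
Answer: $- \frac{118}{817} \approx -0.14443$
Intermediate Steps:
$F = 5$ ($F = 5 \cdot 1 = 5$)
$K{\left(T \right)} = 24$ ($K{\left(T \right)} = 4 \left(1 + 5\right) = 4 \cdot 6 = 24$)
$t{\left(M \right)} = M^{2} + 37 M$
$\frac{t{\left(z{\left(K{\left(4 \right)} \right)} \right)}}{-8987} = \frac{\left(-2 + 24\right) \left(37 + \left(-2 + 24\right)\right)}{-8987} = 22 \left(37 + 22\right) \left(- \frac{1}{8987}\right) = 22 \cdot 59 \left(- \frac{1}{8987}\right) = 1298 \left(- \frac{1}{8987}\right) = - \frac{118}{817}$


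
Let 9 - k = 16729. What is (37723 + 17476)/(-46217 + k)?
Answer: -55199/62937 ≈ -0.87705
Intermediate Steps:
k = -16720 (k = 9 - 1*16729 = 9 - 16729 = -16720)
(37723 + 17476)/(-46217 + k) = (37723 + 17476)/(-46217 - 16720) = 55199/(-62937) = 55199*(-1/62937) = -55199/62937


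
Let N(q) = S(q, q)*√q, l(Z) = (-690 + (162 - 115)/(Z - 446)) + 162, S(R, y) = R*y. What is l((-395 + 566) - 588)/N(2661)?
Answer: -455711*√2661/16260931464003 ≈ -1.4457e-6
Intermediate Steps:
l(Z) = -528 + 47/(-446 + Z) (l(Z) = (-690 + 47/(-446 + Z)) + 162 = -528 + 47/(-446 + Z))
N(q) = q^(5/2) (N(q) = (q*q)*√q = q²*√q = q^(5/2))
l((-395 + 566) - 588)/N(2661) = ((235535 - 528*((-395 + 566) - 588))/(-446 + ((-395 + 566) - 588)))/(2661^(5/2)) = ((235535 - 528*(171 - 588))/(-446 + (171 - 588)))/((7080921*√2661)) = ((235535 - 528*(-417))/(-446 - 417))*(√2661/18842330781) = ((235535 + 220176)/(-863))*(√2661/18842330781) = (-1/863*455711)*(√2661/18842330781) = -455711*√2661/16260931464003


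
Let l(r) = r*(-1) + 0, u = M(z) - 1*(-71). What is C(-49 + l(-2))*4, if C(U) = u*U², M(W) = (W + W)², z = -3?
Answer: 945452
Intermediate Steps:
M(W) = 4*W² (M(W) = (2*W)² = 4*W²)
u = 107 (u = 4*(-3)² - 1*(-71) = 4*9 + 71 = 36 + 71 = 107)
l(r) = -r (l(r) = -r + 0 = -r)
C(U) = 107*U²
C(-49 + l(-2))*4 = (107*(-49 - 1*(-2))²)*4 = (107*(-49 + 2)²)*4 = (107*(-47)²)*4 = (107*2209)*4 = 236363*4 = 945452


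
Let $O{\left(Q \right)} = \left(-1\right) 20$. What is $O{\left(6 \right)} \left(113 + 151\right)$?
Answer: $-5280$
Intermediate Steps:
$O{\left(Q \right)} = -20$
$O{\left(6 \right)} \left(113 + 151\right) = - 20 \left(113 + 151\right) = \left(-20\right) 264 = -5280$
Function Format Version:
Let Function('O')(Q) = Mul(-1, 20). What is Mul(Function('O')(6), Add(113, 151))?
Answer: -5280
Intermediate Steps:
Function('O')(Q) = -20
Mul(Function('O')(6), Add(113, 151)) = Mul(-20, Add(113, 151)) = Mul(-20, 264) = -5280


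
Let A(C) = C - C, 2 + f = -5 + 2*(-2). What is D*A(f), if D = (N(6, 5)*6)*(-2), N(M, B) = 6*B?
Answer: 0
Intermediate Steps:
f = -11 (f = -2 + (-5 + 2*(-2)) = -2 + (-5 - 4) = -2 - 9 = -11)
A(C) = 0
D = -360 (D = ((6*5)*6)*(-2) = (30*6)*(-2) = 180*(-2) = -360)
D*A(f) = -360*0 = 0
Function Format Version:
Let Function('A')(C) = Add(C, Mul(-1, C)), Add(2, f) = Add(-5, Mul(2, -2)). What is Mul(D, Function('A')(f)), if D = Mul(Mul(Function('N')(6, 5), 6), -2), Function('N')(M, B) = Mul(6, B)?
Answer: 0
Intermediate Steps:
f = -11 (f = Add(-2, Add(-5, Mul(2, -2))) = Add(-2, Add(-5, -4)) = Add(-2, -9) = -11)
Function('A')(C) = 0
D = -360 (D = Mul(Mul(Mul(6, 5), 6), -2) = Mul(Mul(30, 6), -2) = Mul(180, -2) = -360)
Mul(D, Function('A')(f)) = Mul(-360, 0) = 0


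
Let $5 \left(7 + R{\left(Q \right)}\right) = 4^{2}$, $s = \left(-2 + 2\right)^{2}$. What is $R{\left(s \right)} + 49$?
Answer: $\frac{226}{5} \approx 45.2$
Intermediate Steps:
$s = 0$ ($s = 0^{2} = 0$)
$R{\left(Q \right)} = - \frac{19}{5}$ ($R{\left(Q \right)} = -7 + \frac{4^{2}}{5} = -7 + \frac{1}{5} \cdot 16 = -7 + \frac{16}{5} = - \frac{19}{5}$)
$R{\left(s \right)} + 49 = - \frac{19}{5} + 49 = \frac{226}{5}$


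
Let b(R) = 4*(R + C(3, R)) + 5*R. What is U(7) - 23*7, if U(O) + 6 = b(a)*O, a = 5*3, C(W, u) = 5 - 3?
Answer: 834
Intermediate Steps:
C(W, u) = 2
a = 15
b(R) = 8 + 9*R (b(R) = 4*(R + 2) + 5*R = 4*(2 + R) + 5*R = (8 + 4*R) + 5*R = 8 + 9*R)
U(O) = -6 + 143*O (U(O) = -6 + (8 + 9*15)*O = -6 + (8 + 135)*O = -6 + 143*O)
U(7) - 23*7 = (-6 + 143*7) - 23*7 = (-6 + 1001) - 161 = 995 - 161 = 834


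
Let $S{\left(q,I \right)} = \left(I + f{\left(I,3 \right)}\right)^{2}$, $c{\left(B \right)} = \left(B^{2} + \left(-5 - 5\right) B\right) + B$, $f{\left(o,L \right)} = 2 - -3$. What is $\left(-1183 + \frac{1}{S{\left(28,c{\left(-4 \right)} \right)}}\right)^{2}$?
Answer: $\frac{14772999596356}{10556001} \approx 1.3995 \cdot 10^{6}$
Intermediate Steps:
$f{\left(o,L \right)} = 5$ ($f{\left(o,L \right)} = 2 + 3 = 5$)
$c{\left(B \right)} = B^{2} - 9 B$ ($c{\left(B \right)} = \left(B^{2} + \left(-5 - 5\right) B\right) + B = \left(B^{2} - 10 B\right) + B = B^{2} - 9 B$)
$S{\left(q,I \right)} = \left(5 + I\right)^{2}$ ($S{\left(q,I \right)} = \left(I + 5\right)^{2} = \left(5 + I\right)^{2}$)
$\left(-1183 + \frac{1}{S{\left(28,c{\left(-4 \right)} \right)}}\right)^{2} = \left(-1183 + \frac{1}{\left(5 - 4 \left(-9 - 4\right)\right)^{2}}\right)^{2} = \left(-1183 + \frac{1}{\left(5 - -52\right)^{2}}\right)^{2} = \left(-1183 + \frac{1}{\left(5 + 52\right)^{2}}\right)^{2} = \left(-1183 + \frac{1}{57^{2}}\right)^{2} = \left(-1183 + \frac{1}{3249}\right)^{2} = \left(- \frac{3843566}{3249}\right)^{2} = \frac{14772999596356}{10556001}$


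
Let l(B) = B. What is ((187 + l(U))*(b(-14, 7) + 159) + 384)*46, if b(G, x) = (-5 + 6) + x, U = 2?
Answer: 1469562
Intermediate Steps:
b(G, x) = 1 + x
((187 + l(U))*(b(-14, 7) + 159) + 384)*46 = ((187 + 2)*((1 + 7) + 159) + 384)*46 = (189*(8 + 159) + 384)*46 = (189*167 + 384)*46 = (31563 + 384)*46 = 31947*46 = 1469562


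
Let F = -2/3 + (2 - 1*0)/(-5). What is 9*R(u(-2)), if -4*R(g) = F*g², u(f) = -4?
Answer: 192/5 ≈ 38.400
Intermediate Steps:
F = -16/15 (F = -2*⅓ + (2 + 0)*(-⅕) = -⅔ + 2*(-⅕) = -⅔ - ⅖ = -16/15 ≈ -1.0667)
R(g) = 4*g²/15 (R(g) = -(-4)*g²/15 = 4*g²/15)
9*R(u(-2)) = 9*((4/15)*(-4)²) = 9*((4/15)*16) = 9*(64/15) = 192/5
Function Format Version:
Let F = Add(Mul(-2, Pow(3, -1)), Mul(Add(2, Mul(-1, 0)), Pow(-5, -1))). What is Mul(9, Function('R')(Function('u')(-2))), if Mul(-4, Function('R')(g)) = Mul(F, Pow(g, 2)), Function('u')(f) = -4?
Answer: Rational(192, 5) ≈ 38.400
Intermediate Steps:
F = Rational(-16, 15) (F = Add(Mul(-2, Rational(1, 3)), Mul(Add(2, 0), Rational(-1, 5))) = Add(Rational(-2, 3), Mul(2, Rational(-1, 5))) = Add(Rational(-2, 3), Rational(-2, 5)) = Rational(-16, 15) ≈ -1.0667)
Function('R')(g) = Mul(Rational(4, 15), Pow(g, 2)) (Function('R')(g) = Mul(Rational(-1, 4), Mul(Rational(-16, 15), Pow(g, 2))) = Mul(Rational(4, 15), Pow(g, 2)))
Mul(9, Function('R')(Function('u')(-2))) = Mul(9, Mul(Rational(4, 15), Pow(-4, 2))) = Mul(9, Mul(Rational(4, 15), 16)) = Mul(9, Rational(64, 15)) = Rational(192, 5)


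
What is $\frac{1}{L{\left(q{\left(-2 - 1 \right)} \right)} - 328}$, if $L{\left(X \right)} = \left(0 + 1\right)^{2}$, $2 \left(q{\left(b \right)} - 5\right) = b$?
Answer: $- \frac{1}{327} \approx -0.0030581$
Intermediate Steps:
$q{\left(b \right)} = 5 + \frac{b}{2}$
$L{\left(X \right)} = 1$ ($L{\left(X \right)} = 1^{2} = 1$)
$\frac{1}{L{\left(q{\left(-2 - 1 \right)} \right)} - 328} = \frac{1}{1 - 328} = \frac{1}{-327} = - \frac{1}{327}$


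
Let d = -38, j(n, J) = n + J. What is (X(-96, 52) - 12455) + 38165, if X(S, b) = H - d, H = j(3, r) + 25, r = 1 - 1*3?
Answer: 25774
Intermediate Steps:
r = -2 (r = 1 - 3 = -2)
j(n, J) = J + n
H = 26 (H = (-2 + 3) + 25 = 1 + 25 = 26)
X(S, b) = 64 (X(S, b) = 26 - 1*(-38) = 26 + 38 = 64)
(X(-96, 52) - 12455) + 38165 = (64 - 12455) + 38165 = -12391 + 38165 = 25774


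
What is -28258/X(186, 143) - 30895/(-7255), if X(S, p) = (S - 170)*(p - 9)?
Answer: -13877291/1555472 ≈ -8.9216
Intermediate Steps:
X(S, p) = (-170 + S)*(-9 + p)
-28258/X(186, 143) - 30895/(-7255) = -28258/(1530 - 170*143 - 9*186 + 186*143) - 30895/(-7255) = -28258/(1530 - 24310 - 1674 + 26598) - 30895*(-1/7255) = -28258/2144 + 6179/1451 = -28258*1/2144 + 6179/1451 = -14129/1072 + 6179/1451 = -13877291/1555472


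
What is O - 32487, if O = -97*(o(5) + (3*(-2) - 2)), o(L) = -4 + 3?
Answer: -31614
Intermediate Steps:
o(L) = -1
O = 873 (O = -97*(-1 + (3*(-2) - 2)) = -97*(-1 + (-6 - 2)) = -97*(-1 - 8) = -97*(-9) = 873)
O - 32487 = 873 - 32487 = -31614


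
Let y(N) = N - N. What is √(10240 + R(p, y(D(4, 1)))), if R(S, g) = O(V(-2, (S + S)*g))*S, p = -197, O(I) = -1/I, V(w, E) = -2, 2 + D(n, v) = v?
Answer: √40566/2 ≈ 100.71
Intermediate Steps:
D(n, v) = -2 + v
y(N) = 0
R(S, g) = S/2 (R(S, g) = (-1/(-2))*S = (-1*(-½))*S = S/2)
√(10240 + R(p, y(D(4, 1)))) = √(10240 + (½)*(-197)) = √(10240 - 197/2) = √(20283/2) = √40566/2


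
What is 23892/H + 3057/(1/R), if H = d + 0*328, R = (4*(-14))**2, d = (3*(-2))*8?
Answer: 38345017/4 ≈ 9.5863e+6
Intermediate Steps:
d = -48 (d = -6*8 = -48)
R = 3136 (R = (-56)**2 = 3136)
H = -48 (H = -48 + 0*328 = -48 + 0 = -48)
23892/H + 3057/(1/R) = 23892/(-48) + 3057/(1/3136) = 23892*(-1/48) + 3057/(1/3136) = -1991/4 + 3057*3136 = -1991/4 + 9586752 = 38345017/4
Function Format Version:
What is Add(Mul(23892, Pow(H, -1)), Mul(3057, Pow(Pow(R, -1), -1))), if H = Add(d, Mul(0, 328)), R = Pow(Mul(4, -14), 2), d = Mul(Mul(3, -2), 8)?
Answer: Rational(38345017, 4) ≈ 9.5863e+6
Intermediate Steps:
d = -48 (d = Mul(-6, 8) = -48)
R = 3136 (R = Pow(-56, 2) = 3136)
H = -48 (H = Add(-48, Mul(0, 328)) = Add(-48, 0) = -48)
Add(Mul(23892, Pow(H, -1)), Mul(3057, Pow(Pow(R, -1), -1))) = Add(Mul(23892, Pow(-48, -1)), Mul(3057, Pow(Pow(3136, -1), -1))) = Add(Mul(23892, Rational(-1, 48)), Mul(3057, Pow(Rational(1, 3136), -1))) = Add(Rational(-1991, 4), Mul(3057, 3136)) = Add(Rational(-1991, 4), 9586752) = Rational(38345017, 4)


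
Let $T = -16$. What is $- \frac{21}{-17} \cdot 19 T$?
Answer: $- \frac{6384}{17} \approx -375.53$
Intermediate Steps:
$- \frac{21}{-17} \cdot 19 T = - \frac{21}{-17} \cdot 19 \left(-16\right) = \left(-21\right) \left(- \frac{1}{17}\right) 19 \left(-16\right) = \frac{21}{17} \cdot 19 \left(-16\right) = \frac{399}{17} \left(-16\right) = - \frac{6384}{17}$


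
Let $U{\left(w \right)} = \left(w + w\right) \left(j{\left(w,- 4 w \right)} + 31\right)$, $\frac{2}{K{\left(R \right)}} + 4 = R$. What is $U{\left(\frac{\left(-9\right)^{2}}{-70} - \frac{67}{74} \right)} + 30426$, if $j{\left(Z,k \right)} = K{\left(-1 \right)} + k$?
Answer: $\frac{50756401288}{1677025} \approx 30266.0$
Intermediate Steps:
$K{\left(R \right)} = \frac{2}{-4 + R}$
$j{\left(Z,k \right)} = - \frac{2}{5} + k$ ($j{\left(Z,k \right)} = \frac{2}{-4 - 1} + k = \frac{2}{-5} + k = 2 \left(- \frac{1}{5}\right) + k = - \frac{2}{5} + k$)
$U{\left(w \right)} = 2 w \left(\frac{153}{5} - 4 w\right)$ ($U{\left(w \right)} = \left(w + w\right) \left(\left(- \frac{2}{5} - 4 w\right) + 31\right) = 2 w \left(\frac{153}{5} - 4 w\right)$)
$U{\left(\frac{\left(-9\right)^{2}}{-70} - \frac{67}{74} \right)} + 30426 = \frac{2 \left(\frac{\left(-9\right)^{2}}{-70} - \frac{67}{74}\right) \left(153 - 20 \left(\frac{\left(-9\right)^{2}}{-70} - \frac{67}{74}\right)\right)}{5} + 30426 = \frac{2 \left(81 \left(- \frac{1}{70}\right) - \frac{67}{74}\right) \left(153 - 20 \left(81 \left(- \frac{1}{70}\right) - \frac{67}{74}\right)\right)}{5} + 30426 = \frac{2 \left(- \frac{81}{70} - \frac{67}{74}\right) \left(153 - 20 \left(- \frac{81}{70} - \frac{67}{74}\right)\right)}{5} + 30426 = \frac{2}{5} \left(- \frac{2671}{1295}\right) \left(153 - - \frac{10684}{259}\right) + 30426 = \frac{2}{5} \left(- \frac{2671}{1295}\right) \left(153 + \frac{10684}{259}\right) + 30426 = \frac{2}{5} \left(- \frac{2671}{1295}\right) \frac{50311}{259} + 30426 = - \frac{268761362}{1677025} + 30426 = \frac{50756401288}{1677025}$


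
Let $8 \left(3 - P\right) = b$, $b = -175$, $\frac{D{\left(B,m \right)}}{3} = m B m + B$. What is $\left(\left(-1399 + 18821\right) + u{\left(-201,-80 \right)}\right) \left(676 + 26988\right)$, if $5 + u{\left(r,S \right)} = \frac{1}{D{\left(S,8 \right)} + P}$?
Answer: $\frac{60035738047376}{124601} \approx 4.8182 \cdot 10^{8}$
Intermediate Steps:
$D{\left(B,m \right)} = 3 B + 3 B m^{2}$ ($D{\left(B,m \right)} = 3 \left(m B m + B\right) = 3 \left(B m m + B\right) = 3 \left(B m^{2} + B\right) = 3 \left(B + B m^{2}\right) = 3 B + 3 B m^{2}$)
$P = \frac{199}{8}$ ($P = 3 - - \frac{175}{8} = 3 + \frac{175}{8} = \frac{199}{8} \approx 24.875$)
$u{\left(r,S \right)} = -5 + \frac{1}{\frac{199}{8} + 195 S}$ ($u{\left(r,S \right)} = -5 + \frac{1}{3 S \left(1 + 8^{2}\right) + \frac{199}{8}} = -5 + \frac{1}{3 S \left(1 + 64\right) + \frac{199}{8}} = -5 + \frac{1}{3 S 65 + \frac{199}{8}} = -5 + \frac{1}{195 S + \frac{199}{8}} = -5 + \frac{1}{\frac{199}{8} + 195 S}$)
$\left(\left(-1399 + 18821\right) + u{\left(-201,-80 \right)}\right) \left(676 + 26988\right) = \left(\left(-1399 + 18821\right) + \frac{3 \left(-329 - -208000\right)}{199 + 1560 \left(-80\right)}\right) \left(676 + 26988\right) = \left(17422 + \frac{3 \left(-329 + 208000\right)}{199 - 124800}\right) 27664 = \left(17422 + 3 \frac{1}{-124601} \cdot 207671\right) 27664 = \left(17422 + 3 \left(- \frac{1}{124601}\right) 207671\right) 27664 = \left(17422 - \frac{623013}{124601}\right) 27664 = \frac{2170175609}{124601} \cdot 27664 = \frac{60035738047376}{124601}$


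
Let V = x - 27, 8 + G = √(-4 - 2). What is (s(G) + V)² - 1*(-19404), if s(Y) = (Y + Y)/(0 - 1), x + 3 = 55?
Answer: 21061 - 164*I*√6 ≈ 21061.0 - 401.72*I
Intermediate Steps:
x = 52 (x = -3 + 55 = 52)
G = -8 + I*√6 (G = -8 + √(-4 - 2) = -8 + √(-6) = -8 + I*√6 ≈ -8.0 + 2.4495*I)
V = 25 (V = 52 - 27 = 25)
s(Y) = -2*Y (s(Y) = (2*Y)/(-1) = (2*Y)*(-1) = -2*Y)
(s(G) + V)² - 1*(-19404) = (-2*(-8 + I*√6) + 25)² - 1*(-19404) = ((16 - 2*I*√6) + 25)² + 19404 = (41 - 2*I*√6)² + 19404 = 19404 + (41 - 2*I*√6)²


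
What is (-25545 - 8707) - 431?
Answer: -34683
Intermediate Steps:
(-25545 - 8707) - 431 = -34252 - 431 = -34683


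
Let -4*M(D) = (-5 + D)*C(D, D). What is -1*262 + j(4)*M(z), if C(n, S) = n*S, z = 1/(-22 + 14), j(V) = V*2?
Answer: -67031/256 ≈ -261.84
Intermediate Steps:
j(V) = 2*V
z = -1/8 (z = 1/(-8) = -1/8 ≈ -0.12500)
C(n, S) = S*n
M(D) = -D**2*(-5 + D)/4 (M(D) = -(-5 + D)*D*D/4 = -(-5 + D)*D**2/4 = -D**2*(-5 + D)/4)
-1*262 + j(4)*M(z) = -1*262 + (2*4)*((-1/8)**2*(5 - 1*(-1/8))/4) = -262 + 8*((1/4)*(1/64)*(5 + 1/8)) = -262 + 8*((1/4)*(1/64)*(41/8)) = -262 + 8*(41/2048) = -262 + 41/256 = -67031/256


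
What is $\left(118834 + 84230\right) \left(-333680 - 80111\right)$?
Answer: $-84026055624$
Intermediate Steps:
$\left(118834 + 84230\right) \left(-333680 - 80111\right) = 203064 \left(-413791\right) = -84026055624$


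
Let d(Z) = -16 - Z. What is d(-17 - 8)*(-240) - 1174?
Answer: -3334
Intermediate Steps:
d(-17 - 8)*(-240) - 1174 = (-16 - (-17 - 8))*(-240) - 1174 = (-16 - 1*(-25))*(-240) - 1174 = (-16 + 25)*(-240) - 1174 = 9*(-240) - 1174 = -2160 - 1174 = -3334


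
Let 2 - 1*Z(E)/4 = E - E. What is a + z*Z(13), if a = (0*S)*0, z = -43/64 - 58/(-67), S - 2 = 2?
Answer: 831/536 ≈ 1.5504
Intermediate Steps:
S = 4 (S = 2 + 2 = 4)
Z(E) = 8 (Z(E) = 8 - 4*(E - E) = 8 - 4*0 = 8 + 0 = 8)
z = 831/4288 (z = -43*1/64 - 58*(-1/67) = -43/64 + 58/67 = 831/4288 ≈ 0.19380)
a = 0 (a = (0*4)*0 = 0*0 = 0)
a + z*Z(13) = 0 + (831/4288)*8 = 0 + 831/536 = 831/536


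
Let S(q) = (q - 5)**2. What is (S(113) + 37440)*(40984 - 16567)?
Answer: 1198972368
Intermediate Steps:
S(q) = (-5 + q)**2
(S(113) + 37440)*(40984 - 16567) = ((-5 + 113)**2 + 37440)*(40984 - 16567) = (108**2 + 37440)*24417 = (11664 + 37440)*24417 = 49104*24417 = 1198972368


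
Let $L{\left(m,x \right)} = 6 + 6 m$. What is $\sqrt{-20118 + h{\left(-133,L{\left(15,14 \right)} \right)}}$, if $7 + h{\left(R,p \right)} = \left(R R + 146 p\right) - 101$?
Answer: $\sqrt{11479} \approx 107.14$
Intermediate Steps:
$h{\left(R,p \right)} = -108 + R^{2} + 146 p$ ($h{\left(R,p \right)} = -7 - \left(101 - 146 p - R R\right) = -7 - \left(101 - R^{2} - 146 p\right) = -7 + \left(-101 + R^{2} + 146 p\right) = -108 + R^{2} + 146 p$)
$\sqrt{-20118 + h{\left(-133,L{\left(15,14 \right)} \right)}} = \sqrt{-20118 + \left(-108 + \left(-133\right)^{2} + 146 \left(6 + 6 \cdot 15\right)\right)} = \sqrt{-20118 + \left(-108 + 17689 + 146 \left(6 + 90\right)\right)} = \sqrt{-20118 + \left(-108 + 17689 + 146 \cdot 96\right)} = \sqrt{-20118 + \left(-108 + 17689 + 14016\right)} = \sqrt{-20118 + 31597} = \sqrt{11479}$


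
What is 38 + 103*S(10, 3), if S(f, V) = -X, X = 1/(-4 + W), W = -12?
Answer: 711/16 ≈ 44.438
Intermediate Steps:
X = -1/16 (X = 1/(-4 - 12) = 1/(-16) = -1/16 ≈ -0.062500)
S(f, V) = 1/16 (S(f, V) = -1*(-1/16) = 1/16)
38 + 103*S(10, 3) = 38 + 103*(1/16) = 38 + 103/16 = 711/16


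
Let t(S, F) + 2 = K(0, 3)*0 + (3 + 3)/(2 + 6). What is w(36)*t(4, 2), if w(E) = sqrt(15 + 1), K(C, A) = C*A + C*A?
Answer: -5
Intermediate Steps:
K(C, A) = 2*A*C (K(C, A) = A*C + A*C = 2*A*C)
t(S, F) = -5/4 (t(S, F) = -2 + ((2*3*0)*0 + (3 + 3)/(2 + 6)) = -2 + (0*0 + 6/8) = -2 + (0 + 6*(1/8)) = -2 + (0 + 3/4) = -2 + 3/4 = -5/4)
w(E) = 4 (w(E) = sqrt(16) = 4)
w(36)*t(4, 2) = 4*(-5/4) = -5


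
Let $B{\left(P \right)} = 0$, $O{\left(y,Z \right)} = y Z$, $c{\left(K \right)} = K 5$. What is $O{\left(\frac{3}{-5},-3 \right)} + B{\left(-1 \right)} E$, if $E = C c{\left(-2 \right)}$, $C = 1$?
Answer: $\frac{9}{5} \approx 1.8$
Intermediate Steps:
$c{\left(K \right)} = 5 K$
$O{\left(y,Z \right)} = Z y$
$E = -10$ ($E = 1 \cdot 5 \left(-2\right) = 1 \left(-10\right) = -10$)
$O{\left(\frac{3}{-5},-3 \right)} + B{\left(-1 \right)} E = - 3 \frac{3}{-5} + 0 \left(-10\right) = - 3 \cdot 3 \left(- \frac{1}{5}\right) + 0 = \left(-3\right) \left(- \frac{3}{5}\right) + 0 = \frac{9}{5} + 0 = \frac{9}{5}$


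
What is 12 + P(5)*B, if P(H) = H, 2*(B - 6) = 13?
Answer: 149/2 ≈ 74.500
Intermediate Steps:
B = 25/2 (B = 6 + (½)*13 = 6 + 13/2 = 25/2 ≈ 12.500)
12 + P(5)*B = 12 + 5*(25/2) = 12 + 125/2 = 149/2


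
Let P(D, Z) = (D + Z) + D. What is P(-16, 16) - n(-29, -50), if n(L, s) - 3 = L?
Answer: 10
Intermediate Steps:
P(D, Z) = Z + 2*D
n(L, s) = 3 + L
P(-16, 16) - n(-29, -50) = (16 + 2*(-16)) - (3 - 29) = (16 - 32) - 1*(-26) = -16 + 26 = 10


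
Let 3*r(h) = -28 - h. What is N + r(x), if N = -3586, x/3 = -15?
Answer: -10741/3 ≈ -3580.3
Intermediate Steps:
x = -45 (x = 3*(-15) = -45)
r(h) = -28/3 - h/3 (r(h) = (-28 - h)/3 = -28/3 - h/3)
N + r(x) = -3586 + (-28/3 - ⅓*(-45)) = -3586 + (-28/3 + 15) = -3586 + 17/3 = -10741/3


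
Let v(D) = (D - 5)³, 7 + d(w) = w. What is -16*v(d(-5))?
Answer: 78608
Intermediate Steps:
d(w) = -7 + w
v(D) = (-5 + D)³
-16*v(d(-5)) = -16*(-5 + (-7 - 5))³ = -16*(-5 - 12)³ = -16*(-17)³ = -16*(-4913) = 78608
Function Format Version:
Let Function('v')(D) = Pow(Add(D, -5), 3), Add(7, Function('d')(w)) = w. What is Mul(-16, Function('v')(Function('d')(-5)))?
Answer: 78608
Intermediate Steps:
Function('d')(w) = Add(-7, w)
Function('v')(D) = Pow(Add(-5, D), 3)
Mul(-16, Function('v')(Function('d')(-5))) = Mul(-16, Pow(Add(-5, Add(-7, -5)), 3)) = Mul(-16, Pow(Add(-5, -12), 3)) = Mul(-16, Pow(-17, 3)) = Mul(-16, -4913) = 78608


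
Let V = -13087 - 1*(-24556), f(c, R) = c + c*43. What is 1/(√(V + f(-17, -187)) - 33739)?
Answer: -33739/1138309400 - √10721/1138309400 ≈ -2.9731e-5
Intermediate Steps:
f(c, R) = 44*c (f(c, R) = c + 43*c = 44*c)
V = 11469 (V = -13087 + 24556 = 11469)
1/(√(V + f(-17, -187)) - 33739) = 1/(√(11469 + 44*(-17)) - 33739) = 1/(√(11469 - 748) - 33739) = 1/(√10721 - 33739) = 1/(-33739 + √10721)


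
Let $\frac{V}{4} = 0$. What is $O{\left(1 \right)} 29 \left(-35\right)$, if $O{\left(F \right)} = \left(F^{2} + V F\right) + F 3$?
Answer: $-4060$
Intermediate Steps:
$V = 0$ ($V = 4 \cdot 0 = 0$)
$O{\left(F \right)} = F^{2} + 3 F$ ($O{\left(F \right)} = \left(F^{2} + 0 F\right) + F 3 = \left(F^{2} + 0\right) + 3 F = F^{2} + 3 F$)
$O{\left(1 \right)} 29 \left(-35\right) = 1 \left(3 + 1\right) 29 \left(-35\right) = 1 \cdot 4 \cdot 29 \left(-35\right) = 4 \cdot 29 \left(-35\right) = 116 \left(-35\right) = -4060$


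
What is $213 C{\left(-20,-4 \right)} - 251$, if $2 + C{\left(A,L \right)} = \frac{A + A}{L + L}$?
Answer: $388$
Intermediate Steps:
$C{\left(A,L \right)} = -2 + \frac{A}{L}$ ($C{\left(A,L \right)} = -2 + \frac{A + A}{L + L} = -2 + \frac{2 A}{2 L} = -2 + 2 A \frac{1}{2 L} = -2 + \frac{A}{L}$)
$213 C{\left(-20,-4 \right)} - 251 = 213 \left(-2 - \frac{20}{-4}\right) - 251 = 213 \left(-2 - -5\right) - 251 = 213 \left(-2 + 5\right) - 251 = 213 \cdot 3 - 251 = 639 - 251 = 388$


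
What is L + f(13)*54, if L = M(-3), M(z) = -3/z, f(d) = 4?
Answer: 217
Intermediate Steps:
L = 1 (L = -3/(-3) = -3*(-⅓) = 1)
L + f(13)*54 = 1 + 4*54 = 1 + 216 = 217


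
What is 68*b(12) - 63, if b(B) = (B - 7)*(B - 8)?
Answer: 1297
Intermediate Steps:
b(B) = (-8 + B)*(-7 + B) (b(B) = (-7 + B)*(-8 + B) = (-8 + B)*(-7 + B))
68*b(12) - 63 = 68*(56 + 12² - 15*12) - 63 = 68*(56 + 144 - 180) - 63 = 68*20 - 63 = 1360 - 63 = 1297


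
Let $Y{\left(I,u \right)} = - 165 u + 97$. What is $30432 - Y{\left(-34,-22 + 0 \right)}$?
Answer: $26705$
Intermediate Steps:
$Y{\left(I,u \right)} = 97 - 165 u$
$30432 - Y{\left(-34,-22 + 0 \right)} = 30432 - \left(97 - 165 \left(-22 + 0\right)\right) = 30432 - \left(97 - -3630\right) = 30432 - \left(97 + 3630\right) = 30432 - 3727 = 26705$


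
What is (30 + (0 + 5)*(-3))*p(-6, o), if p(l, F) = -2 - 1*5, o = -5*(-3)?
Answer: -105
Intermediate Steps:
o = 15
p(l, F) = -7 (p(l, F) = -2 - 5 = -7)
(30 + (0 + 5)*(-3))*p(-6, o) = (30 + (0 + 5)*(-3))*(-7) = (30 + 5*(-3))*(-7) = (30 - 15)*(-7) = 15*(-7) = -105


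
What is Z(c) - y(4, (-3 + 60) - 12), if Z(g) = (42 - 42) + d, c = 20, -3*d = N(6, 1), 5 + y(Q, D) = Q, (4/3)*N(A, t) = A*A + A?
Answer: -19/2 ≈ -9.5000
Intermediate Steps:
N(A, t) = 3*A/4 + 3*A²/4 (N(A, t) = 3*(A*A + A)/4 = 3*(A² + A)/4 = 3*(A + A²)/4 = 3*A/4 + 3*A²/4)
y(Q, D) = -5 + Q
d = -21/2 (d = -6*(1 + 6)/4 = -6*7/4 = -⅓*63/2 = -21/2 ≈ -10.500)
Z(g) = -21/2 (Z(g) = (42 - 42) - 21/2 = 0 - 21/2 = -21/2)
Z(c) - y(4, (-3 + 60) - 12) = -21/2 - (-5 + 4) = -21/2 - 1*(-1) = -21/2 + 1 = -19/2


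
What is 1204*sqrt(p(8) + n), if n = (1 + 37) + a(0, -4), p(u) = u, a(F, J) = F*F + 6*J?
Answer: 1204*sqrt(22) ≈ 5647.3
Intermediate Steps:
a(F, J) = F**2 + 6*J
n = 14 (n = (1 + 37) + (0**2 + 6*(-4)) = 38 + (0 - 24) = 38 - 24 = 14)
1204*sqrt(p(8) + n) = 1204*sqrt(8 + 14) = 1204*sqrt(22)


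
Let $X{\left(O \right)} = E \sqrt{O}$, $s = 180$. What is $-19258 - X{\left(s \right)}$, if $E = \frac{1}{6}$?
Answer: $-19258 - \sqrt{5} \approx -19260.0$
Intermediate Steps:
$E = \frac{1}{6} \approx 0.16667$
$X{\left(O \right)} = \frac{\sqrt{O}}{6}$
$-19258 - X{\left(s \right)} = -19258 - \frac{\sqrt{180}}{6} = -19258 - \frac{6 \sqrt{5}}{6} = -19258 - \sqrt{5}$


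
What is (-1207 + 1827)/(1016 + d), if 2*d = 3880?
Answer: 155/739 ≈ 0.20974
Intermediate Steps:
d = 1940 (d = (½)*3880 = 1940)
(-1207 + 1827)/(1016 + d) = (-1207 + 1827)/(1016 + 1940) = 620/2956 = 620*(1/2956) = 155/739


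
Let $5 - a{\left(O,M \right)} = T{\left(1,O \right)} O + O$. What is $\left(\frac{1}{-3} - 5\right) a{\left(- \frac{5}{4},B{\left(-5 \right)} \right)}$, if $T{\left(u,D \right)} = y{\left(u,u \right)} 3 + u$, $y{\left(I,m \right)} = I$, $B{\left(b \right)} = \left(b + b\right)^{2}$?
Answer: $-60$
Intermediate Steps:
$B{\left(b \right)} = 4 b^{2}$ ($B{\left(b \right)} = \left(2 b\right)^{2} = 4 b^{2}$)
$T{\left(u,D \right)} = 4 u$ ($T{\left(u,D \right)} = u 3 + u = 3 u + u = 4 u$)
$a{\left(O,M \right)} = 5 - 5 O$ ($a{\left(O,M \right)} = 5 - \left(4 \cdot 1 O + O\right) = 5 - \left(4 O + O\right) = 5 - 5 O$)
$\left(\frac{1}{-3} - 5\right) a{\left(- \frac{5}{4},B{\left(-5 \right)} \right)} = \left(\frac{1}{-3} - 5\right) \left(5 - 5 \left(- \frac{5}{4}\right)\right) = \left(- \frac{1}{3} - 5\right) \left(5 - 5 \left(\left(-5\right) \frac{1}{4}\right)\right) = - \frac{16 \left(5 - - \frac{25}{4}\right)}{3} = - \frac{16 \left(5 + \frac{25}{4}\right)}{3} = \left(- \frac{16}{3}\right) \frac{45}{4} = -60$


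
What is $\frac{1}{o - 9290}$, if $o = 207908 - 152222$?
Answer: $\frac{1}{46396} \approx 2.1554 \cdot 10^{-5}$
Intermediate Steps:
$o = 55686$
$\frac{1}{o - 9290} = \frac{1}{55686 - 9290} = \frac{1}{46396}$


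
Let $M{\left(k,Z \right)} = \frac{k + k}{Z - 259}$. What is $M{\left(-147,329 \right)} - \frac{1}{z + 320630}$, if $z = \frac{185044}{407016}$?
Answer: $- \frac{685134565671}{163127156405} \approx -4.2$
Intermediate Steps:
$z = \frac{46261}{101754}$ ($z = 185044 \cdot \frac{1}{407016} = \frac{46261}{101754} \approx 0.45464$)
$M{\left(k,Z \right)} = \frac{2 k}{-259 + Z}$
$M{\left(-147,329 \right)} - \frac{1}{z + 320630} = 2 \left(-147\right) \frac{1}{-259 + 329} - \frac{1}{\frac{46261}{101754} + 320630} = 2 \left(-147\right) \frac{1}{70} - \frac{1}{\frac{32625431281}{101754}} = 2 \left(-147\right) \frac{1}{70} - \frac{101754}{32625431281} = - \frac{21}{5} - \frac{101754}{32625431281} = - \frac{685134565671}{163127156405}$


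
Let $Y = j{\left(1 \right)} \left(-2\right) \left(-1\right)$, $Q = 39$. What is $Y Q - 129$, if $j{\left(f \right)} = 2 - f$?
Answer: $-51$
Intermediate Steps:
$Y = 2$ ($Y = \left(2 - 1\right) \left(-2\right) \left(-1\right) = 1 \left(-2\right) \left(-1\right) = \left(-2\right) \left(-1\right) = 2$)
$Y Q - 129 = 2 \cdot 39 - 129 = 78 - 129 = -51$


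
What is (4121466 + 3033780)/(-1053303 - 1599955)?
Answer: -3577623/1326629 ≈ -2.6968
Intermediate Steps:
(4121466 + 3033780)/(-1053303 - 1599955) = 7155246/(-2653258) = 7155246*(-1/2653258) = -3577623/1326629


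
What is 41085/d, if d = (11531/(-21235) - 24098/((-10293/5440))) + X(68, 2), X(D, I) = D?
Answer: 8980024662675/2798506600757 ≈ 3.2089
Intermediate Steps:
d = 2798506600757/218571855 (d = (11531/(-21235) - 24098/((-10293/5440))) + 68 = (11531*(-1/21235) - 24098/((-10293*1/5440))) + 68 = (-11531/21235 - 24098/(-10293/5440)) + 68 = (-11531/21235 - 24098*(-5440/10293)) + 68 = (-11531/21235 + 131093120/10293) + 68 = 2783643714617/218571855 + 68 = 2798506600757/218571855 ≈ 12804.)
41085/d = 41085/(2798506600757/218571855) = 41085*(218571855/2798506600757) = 8980024662675/2798506600757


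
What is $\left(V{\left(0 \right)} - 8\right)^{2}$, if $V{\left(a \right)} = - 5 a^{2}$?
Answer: $64$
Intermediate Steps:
$\left(V{\left(0 \right)} - 8\right)^{2} = \left(- 5 \cdot 0^{2} - 8\right)^{2} = \left(\left(-5\right) 0 - 8\right)^{2} = \left(0 - 8\right)^{2} = \left(-8\right)^{2} = 64$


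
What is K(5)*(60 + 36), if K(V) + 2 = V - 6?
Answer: -288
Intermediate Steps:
K(V) = -8 + V (K(V) = -2 + (V - 6) = -2 + (-6 + V) = -8 + V)
K(5)*(60 + 36) = (-8 + 5)*(60 + 36) = -3*96 = -288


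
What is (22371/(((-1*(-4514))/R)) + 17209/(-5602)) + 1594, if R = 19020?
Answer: 1211930711823/12643714 ≈ 95852.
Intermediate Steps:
(22371/(((-1*(-4514))/R)) + 17209/(-5602)) + 1594 = (22371/((-1*(-4514)/19020)) + 17209/(-5602)) + 1594 = (22371/((4514*(1/19020))) + 17209*(-1/5602)) + 1594 = (22371/(2257/9510) - 17209/5602) + 1594 = (22371*(9510/2257) - 17209/5602) + 1594 = (212748210/2257 - 17209/5602) + 1594 = 1191776631707/12643714 + 1594 = 1211930711823/12643714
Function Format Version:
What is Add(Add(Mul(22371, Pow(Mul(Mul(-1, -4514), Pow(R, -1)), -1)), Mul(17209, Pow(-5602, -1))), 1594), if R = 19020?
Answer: Rational(1211930711823, 12643714) ≈ 95852.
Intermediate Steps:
Add(Add(Mul(22371, Pow(Mul(Mul(-1, -4514), Pow(R, -1)), -1)), Mul(17209, Pow(-5602, -1))), 1594) = Add(Add(Mul(22371, Pow(Mul(Mul(-1, -4514), Pow(19020, -1)), -1)), Mul(17209, Pow(-5602, -1))), 1594) = Add(Add(Mul(22371, Pow(Mul(4514, Rational(1, 19020)), -1)), Mul(17209, Rational(-1, 5602))), 1594) = Add(Add(Mul(22371, Pow(Rational(2257, 9510), -1)), Rational(-17209, 5602)), 1594) = Add(Add(Mul(22371, Rational(9510, 2257)), Rational(-17209, 5602)), 1594) = Add(Add(Rational(212748210, 2257), Rational(-17209, 5602)), 1594) = Add(Rational(1191776631707, 12643714), 1594) = Rational(1211930711823, 12643714)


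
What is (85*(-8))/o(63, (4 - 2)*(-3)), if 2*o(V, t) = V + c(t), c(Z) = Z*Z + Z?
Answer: -1360/93 ≈ -14.624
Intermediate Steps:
c(Z) = Z + Z**2 (c(Z) = Z**2 + Z = Z + Z**2)
o(V, t) = V/2 + t*(1 + t)/2 (o(V, t) = (V + t*(1 + t))/2 = V/2 + t*(1 + t)/2)
(85*(-8))/o(63, (4 - 2)*(-3)) = (85*(-8))/((1/2)*63 + ((4 - 2)*(-3))*(1 + (4 - 2)*(-3))/2) = -680/(63/2 + (2*(-3))*(1 + 2*(-3))/2) = -680/(63/2 + (1/2)*(-6)*(1 - 6)) = -680/(63/2 + (1/2)*(-6)*(-5)) = -680/(63/2 + 15) = -680/93/2 = -680*2/93 = -1360/93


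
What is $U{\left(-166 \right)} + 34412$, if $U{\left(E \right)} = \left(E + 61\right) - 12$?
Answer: $34295$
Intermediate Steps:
$U{\left(E \right)} = 49 + E$ ($U{\left(E \right)} = \left(61 + E\right) - 12 = 49 + E$)
$U{\left(-166 \right)} + 34412 = \left(49 - 166\right) + 34412 = -117 + 34412 = 34295$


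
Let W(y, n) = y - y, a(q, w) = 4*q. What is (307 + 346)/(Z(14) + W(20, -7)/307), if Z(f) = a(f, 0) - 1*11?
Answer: 653/45 ≈ 14.511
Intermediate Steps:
W(y, n) = 0
Z(f) = -11 + 4*f (Z(f) = 4*f - 1*11 = 4*f - 11 = -11 + 4*f)
(307 + 346)/(Z(14) + W(20, -7)/307) = (307 + 346)/((-11 + 4*14) + 0/307) = 653/((-11 + 56) + 0*(1/307)) = 653/(45 + 0) = 653/45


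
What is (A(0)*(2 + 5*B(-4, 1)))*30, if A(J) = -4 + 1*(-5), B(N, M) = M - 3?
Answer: 2160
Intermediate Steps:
B(N, M) = -3 + M
A(J) = -9 (A(J) = -4 - 5 = -9)
(A(0)*(2 + 5*B(-4, 1)))*30 = -9*(2 + 5*(-3 + 1))*30 = -9*(2 + 5*(-2))*30 = -9*(2 - 10)*30 = -9*(-8)*30 = 72*30 = 2160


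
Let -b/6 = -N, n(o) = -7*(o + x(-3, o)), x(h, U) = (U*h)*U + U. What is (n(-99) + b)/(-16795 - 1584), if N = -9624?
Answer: -149463/18379 ≈ -8.1323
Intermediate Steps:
x(h, U) = U + h*U² (x(h, U) = h*U² + U = U + h*U²)
n(o) = -7*o - 7*o*(1 - 3*o) (n(o) = -7*(o + o*(1 + o*(-3))) = -7*(o + o*(1 - 3*o)) = -7*o - 7*o*(1 - 3*o))
b = -57744 (b = -(-6)*(-9624) = -6*9624 = -57744)
(n(-99) + b)/(-16795 - 1584) = (7*(-99)*(-2 + 3*(-99)) - 57744)/(-16795 - 1584) = (7*(-99)*(-2 - 297) - 57744)/(-18379) = (7*(-99)*(-299) - 57744)*(-1/18379) = (207207 - 57744)*(-1/18379) = 149463*(-1/18379) = -149463/18379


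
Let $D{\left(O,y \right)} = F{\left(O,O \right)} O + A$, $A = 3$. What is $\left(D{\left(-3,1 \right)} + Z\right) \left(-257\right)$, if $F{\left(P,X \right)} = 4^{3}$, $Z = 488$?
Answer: $-76843$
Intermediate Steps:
$F{\left(P,X \right)} = 64$
$D{\left(O,y \right)} = 3 + 64 O$ ($D{\left(O,y \right)} = 64 O + 3 = 3 + 64 O$)
$\left(D{\left(-3,1 \right)} + Z\right) \left(-257\right) = \left(\left(3 + 64 \left(-3\right)\right) + 488\right) \left(-257\right) = \left(\left(3 - 192\right) + 488\right) \left(-257\right) = \left(-189 + 488\right) \left(-257\right) = 299 \left(-257\right) = -76843$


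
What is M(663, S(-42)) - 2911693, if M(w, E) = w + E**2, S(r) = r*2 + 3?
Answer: -2904469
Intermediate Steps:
S(r) = 3 + 2*r (S(r) = 2*r + 3 = 3 + 2*r)
M(663, S(-42)) - 2911693 = (663 + (3 + 2*(-42))**2) - 2911693 = (663 + (3 - 84)**2) - 2911693 = (663 + (-81)**2) - 2911693 = (663 + 6561) - 2911693 = 7224 - 2911693 = -2904469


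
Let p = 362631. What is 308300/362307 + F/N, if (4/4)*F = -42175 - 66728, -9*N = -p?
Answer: -81102578563/43794583239 ≈ -1.8519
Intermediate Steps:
N = 120877/3 (N = -(-1)*362631/9 = -⅑*(-362631) = 120877/3 ≈ 40292.)
F = -108903 (F = -42175 - 66728 = -108903)
308300/362307 + F/N = 308300/362307 - 108903/120877/3 = 308300*(1/362307) - 108903*3/120877 = 308300/362307 - 326709/120877 = -81102578563/43794583239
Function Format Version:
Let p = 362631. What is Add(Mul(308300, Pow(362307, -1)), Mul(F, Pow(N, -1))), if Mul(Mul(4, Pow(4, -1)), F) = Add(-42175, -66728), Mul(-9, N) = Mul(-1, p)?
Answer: Rational(-81102578563, 43794583239) ≈ -1.8519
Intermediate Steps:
N = Rational(120877, 3) (N = Mul(Rational(-1, 9), Mul(-1, 362631)) = Mul(Rational(-1, 9), -362631) = Rational(120877, 3) ≈ 40292.)
F = -108903 (F = Add(-42175, -66728) = -108903)
Add(Mul(308300, Pow(362307, -1)), Mul(F, Pow(N, -1))) = Add(Mul(308300, Pow(362307, -1)), Mul(-108903, Pow(Rational(120877, 3), -1))) = Add(Mul(308300, Rational(1, 362307)), Mul(-108903, Rational(3, 120877))) = Add(Rational(308300, 362307), Rational(-326709, 120877)) = Rational(-81102578563, 43794583239)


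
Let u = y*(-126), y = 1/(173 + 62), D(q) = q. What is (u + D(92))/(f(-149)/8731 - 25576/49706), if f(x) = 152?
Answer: -2332008112621/12675238710 ≈ -183.98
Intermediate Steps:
y = 1/235 ≈ 0.0042553
u = -126/235 (u = (1/235)*(-126) = -126/235 ≈ -0.53617)
(u + D(92))/(f(-149)/8731 - 25576/49706) = (-126/235 + 92)/(152/8731 - 25576/49706) = 21494/(235*(152*(1/8731) - 25576*1/49706)) = 21494/(235*(152/8731 - 12788/24853)) = 21494/(235*(-107874372/216991543)) = (21494/235)*(-216991543/107874372) = -2332008112621/12675238710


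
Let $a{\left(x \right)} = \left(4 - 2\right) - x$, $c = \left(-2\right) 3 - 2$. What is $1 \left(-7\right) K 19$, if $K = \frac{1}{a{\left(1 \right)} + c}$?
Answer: $19$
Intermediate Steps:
$c = -8$ ($c = -6 - 2 = -8$)
$a{\left(x \right)} = 2 - x$ ($a{\left(x \right)} = \left(4 - 2\right) - x = 2 - x$)
$K = - \frac{1}{7}$ ($K = \frac{1}{\left(2 - 1\right) - 8} = \frac{1}{1 - 8} = \frac{1}{-7} = - \frac{1}{7} \approx -0.14286$)
$1 \left(-7\right) K 19 = 1 \left(-7\right) \left(- \frac{1}{7}\right) 19 = \left(-7\right) \left(- \frac{1}{7}\right) 19 = 1 \cdot 19 = 19$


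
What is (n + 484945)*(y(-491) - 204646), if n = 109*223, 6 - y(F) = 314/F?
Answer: -51168584771352/491 ≈ -1.0421e+11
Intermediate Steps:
y(F) = 6 - 314/F
n = 24307
(n + 484945)*(y(-491) - 204646) = (24307 + 484945)*((6 - 314/(-491)) - 204646) = 509252*((6 - 314*(-1/491)) - 204646) = 509252*((6 + 314/491) - 204646) = 509252*(3260/491 - 204646) = 509252*(-100477926/491) = -51168584771352/491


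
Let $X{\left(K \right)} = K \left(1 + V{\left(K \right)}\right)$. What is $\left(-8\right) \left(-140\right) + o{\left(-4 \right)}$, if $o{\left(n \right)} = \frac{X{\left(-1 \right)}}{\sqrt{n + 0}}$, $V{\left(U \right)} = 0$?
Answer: $1120 + \frac{i}{2} \approx 1120.0 + 0.5 i$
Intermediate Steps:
$X{\left(K \right)} = K$ ($X{\left(K \right)} = K \left(1 + 0\right) = K 1 = K$)
$o{\left(n \right)} = - \frac{1}{\sqrt{n}}$ ($o{\left(n \right)} = - \frac{1}{\sqrt{n + 0}} = - \frac{1}{\sqrt{n}}$)
$\left(-8\right) \left(-140\right) + o{\left(-4 \right)} = \left(-8\right) \left(-140\right) - \frac{1}{\sqrt{-4}} = 1120 - - \frac{i}{2} = 1120 + \frac{i}{2}$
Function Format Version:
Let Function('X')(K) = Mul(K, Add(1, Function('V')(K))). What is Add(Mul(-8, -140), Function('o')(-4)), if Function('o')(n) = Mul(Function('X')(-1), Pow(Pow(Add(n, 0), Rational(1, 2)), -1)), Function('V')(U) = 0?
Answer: Add(1120, Mul(Rational(1, 2), I)) ≈ Add(1120.0, Mul(0.50000, I))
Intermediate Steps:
Function('X')(K) = K (Function('X')(K) = Mul(K, Add(1, 0)) = Mul(K, 1) = K)
Function('o')(n) = Mul(-1, Pow(n, Rational(-1, 2))) (Function('o')(n) = Mul(-1, Pow(Pow(Add(n, 0), Rational(1, 2)), -1)) = Mul(-1, Pow(Pow(n, Rational(1, 2)), -1)) = Mul(-1, Pow(n, Rational(-1, 2))))
Add(Mul(-8, -140), Function('o')(-4)) = Add(Mul(-8, -140), Mul(-1, Pow(-4, Rational(-1, 2)))) = Add(1120, Mul(-1, Mul(Rational(-1, 2), I))) = Add(1120, Mul(Rational(1, 2), I))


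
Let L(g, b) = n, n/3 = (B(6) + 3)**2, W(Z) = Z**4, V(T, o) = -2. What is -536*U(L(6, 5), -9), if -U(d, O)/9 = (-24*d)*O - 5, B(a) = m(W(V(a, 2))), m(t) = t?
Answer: 1128444552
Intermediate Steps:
B(a) = 16 (B(a) = (-2)**4 = 16)
n = 1083 (n = 3*(16 + 3)**2 = 3*19**2 = 3*361 = 1083)
L(g, b) = 1083
U(d, O) = 45 + 216*O*d (U(d, O) = -9*((-24*d)*O - 5) = -9*(-24*O*d - 5) = -9*(-5 - 24*O*d) = 45 + 216*O*d)
-536*U(L(6, 5), -9) = -536*(45 + 216*(-9)*1083) = -536*(45 - 2105352) = -536*(-2105307) = 1128444552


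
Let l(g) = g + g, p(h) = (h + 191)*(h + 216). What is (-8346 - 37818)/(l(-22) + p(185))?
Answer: -3847/12561 ≈ -0.30627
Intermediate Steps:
p(h) = (191 + h)*(216 + h)
l(g) = 2*g
(-8346 - 37818)/(l(-22) + p(185)) = (-8346 - 37818)/(2*(-22) + (41256 + 185² + 407*185)) = -46164/(-44 + (41256 + 34225 + 75295)) = -46164/(-44 + 150776) = -46164/150732 = -46164*1/150732 = -3847/12561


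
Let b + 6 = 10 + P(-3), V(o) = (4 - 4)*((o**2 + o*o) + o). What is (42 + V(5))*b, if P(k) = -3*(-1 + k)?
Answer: 672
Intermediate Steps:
P(k) = 3 - 3*k
V(o) = 0 (V(o) = 0*((o**2 + o**2) + o) = 0*(2*o**2 + o) = 0*(o + 2*o**2) = 0)
b = 16 (b = -6 + (10 + (3 - 3*(-3))) = -6 + (10 + (3 + 9)) = -6 + (10 + 12) = -6 + 22 = 16)
(42 + V(5))*b = (42 + 0)*16 = 42*16 = 672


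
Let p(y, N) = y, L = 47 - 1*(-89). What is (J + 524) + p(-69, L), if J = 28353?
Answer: 28808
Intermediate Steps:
L = 136 (L = 47 + 89 = 136)
(J + 524) + p(-69, L) = (28353 + 524) - 69 = 28877 - 69 = 28808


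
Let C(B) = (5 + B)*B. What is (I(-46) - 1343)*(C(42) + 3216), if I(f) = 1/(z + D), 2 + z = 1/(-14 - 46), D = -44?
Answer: -19244950770/2761 ≈ -6.9703e+6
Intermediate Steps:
z = -121/60 (z = -2 + 1/(-14 - 46) = -2 + 1/(-60) = -2 - 1/60 = -121/60 ≈ -2.0167)
C(B) = B*(5 + B)
I(f) = -60/2761 (I(f) = 1/(-121/60 - 44) = 1/(-2761/60) = -60/2761)
(I(-46) - 1343)*(C(42) + 3216) = (-60/2761 - 1343)*(42*(5 + 42) + 3216) = -3708083*(42*47 + 3216)/2761 = -3708083*(1974 + 3216)/2761 = -3708083/2761*5190 = -19244950770/2761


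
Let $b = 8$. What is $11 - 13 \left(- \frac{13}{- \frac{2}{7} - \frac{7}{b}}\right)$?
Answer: $- \frac{673}{5} \approx -134.6$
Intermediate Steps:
$11 - 13 \left(- \frac{13}{- \frac{2}{7} - \frac{7}{b}}\right) = 11 - 13 \left(- \frac{13}{- \frac{2}{7} - \frac{7}{8}}\right) = 11 - 13 \left(- \frac{13}{- \frac{65}{56}}\right) = 11 - 13 \left(\left(-13\right) \left(- \frac{56}{65}\right)\right) = 11 - \frac{728}{5} = - \frac{673}{5}$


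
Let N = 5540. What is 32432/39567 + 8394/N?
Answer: 255899339/109600590 ≈ 2.3348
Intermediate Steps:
32432/39567 + 8394/N = 32432/39567 + 8394/5540 = 32432*(1/39567) + 8394*(1/5540) = 32432/39567 + 4197/2770 = 255899339/109600590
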